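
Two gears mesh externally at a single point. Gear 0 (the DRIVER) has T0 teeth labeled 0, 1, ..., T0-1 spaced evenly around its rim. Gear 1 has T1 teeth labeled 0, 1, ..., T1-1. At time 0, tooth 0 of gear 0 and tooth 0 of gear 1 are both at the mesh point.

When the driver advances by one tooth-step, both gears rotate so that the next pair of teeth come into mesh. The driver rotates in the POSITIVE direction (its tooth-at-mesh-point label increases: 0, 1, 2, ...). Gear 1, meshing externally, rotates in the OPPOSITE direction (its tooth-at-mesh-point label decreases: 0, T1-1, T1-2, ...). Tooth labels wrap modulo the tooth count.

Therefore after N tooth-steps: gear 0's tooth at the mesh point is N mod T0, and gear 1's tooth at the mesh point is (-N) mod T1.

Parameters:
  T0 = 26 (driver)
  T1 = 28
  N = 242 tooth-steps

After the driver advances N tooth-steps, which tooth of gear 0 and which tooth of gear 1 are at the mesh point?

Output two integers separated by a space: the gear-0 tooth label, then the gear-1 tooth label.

Answer: 8 10

Derivation:
Gear 0 (driver, T0=26): tooth at mesh = N mod T0
  242 = 9 * 26 + 8, so 242 mod 26 = 8
  gear 0 tooth = 8
Gear 1 (driven, T1=28): tooth at mesh = (-N) mod T1
  242 = 8 * 28 + 18, so 242 mod 28 = 18
  (-242) mod 28 = (-18) mod 28 = 28 - 18 = 10
Mesh after 242 steps: gear-0 tooth 8 meets gear-1 tooth 10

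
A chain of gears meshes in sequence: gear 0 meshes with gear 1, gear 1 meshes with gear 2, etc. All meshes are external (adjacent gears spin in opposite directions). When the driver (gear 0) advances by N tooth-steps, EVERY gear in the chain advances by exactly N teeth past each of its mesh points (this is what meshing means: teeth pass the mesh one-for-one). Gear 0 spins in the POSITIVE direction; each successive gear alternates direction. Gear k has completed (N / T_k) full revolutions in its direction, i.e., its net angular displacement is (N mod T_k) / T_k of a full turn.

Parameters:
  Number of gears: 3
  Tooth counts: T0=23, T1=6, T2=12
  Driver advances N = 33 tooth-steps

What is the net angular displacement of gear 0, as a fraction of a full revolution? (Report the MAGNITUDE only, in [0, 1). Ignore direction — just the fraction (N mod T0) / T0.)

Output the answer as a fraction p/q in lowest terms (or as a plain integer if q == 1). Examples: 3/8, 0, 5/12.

Answer: 10/23

Derivation:
Chain of 3 gears, tooth counts: [23, 6, 12]
  gear 0: T0=23, direction=positive, advance = 33 mod 23 = 10 teeth = 10/23 turn
  gear 1: T1=6, direction=negative, advance = 33 mod 6 = 3 teeth = 3/6 turn
  gear 2: T2=12, direction=positive, advance = 33 mod 12 = 9 teeth = 9/12 turn
Gear 0: 33 mod 23 = 10
Fraction = 10 / 23 = 10/23 (gcd(10,23)=1) = 10/23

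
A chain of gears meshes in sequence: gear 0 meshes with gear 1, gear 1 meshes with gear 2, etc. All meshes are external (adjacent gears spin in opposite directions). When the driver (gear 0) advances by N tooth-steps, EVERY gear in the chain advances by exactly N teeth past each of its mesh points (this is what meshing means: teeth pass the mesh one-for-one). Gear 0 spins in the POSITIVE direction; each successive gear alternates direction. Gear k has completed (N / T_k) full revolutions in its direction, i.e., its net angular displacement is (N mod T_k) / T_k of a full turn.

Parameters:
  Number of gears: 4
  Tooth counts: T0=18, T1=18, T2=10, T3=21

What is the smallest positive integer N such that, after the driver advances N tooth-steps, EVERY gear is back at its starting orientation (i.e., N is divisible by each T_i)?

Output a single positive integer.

Gear k returns to start when N is a multiple of T_k.
All gears at start simultaneously when N is a common multiple of [18, 18, 10, 21]; the smallest such N is lcm(18, 18, 10, 21).
Start: lcm = T0 = 18
Fold in T1=18: gcd(18, 18) = 18; lcm(18, 18) = 18 * 18 / 18 = 324 / 18 = 18
Fold in T2=10: gcd(18, 10) = 2; lcm(18, 10) = 18 * 10 / 2 = 180 / 2 = 90
Fold in T3=21: gcd(90, 21) = 3; lcm(90, 21) = 90 * 21 / 3 = 1890 / 3 = 630
Full cycle length = 630

Answer: 630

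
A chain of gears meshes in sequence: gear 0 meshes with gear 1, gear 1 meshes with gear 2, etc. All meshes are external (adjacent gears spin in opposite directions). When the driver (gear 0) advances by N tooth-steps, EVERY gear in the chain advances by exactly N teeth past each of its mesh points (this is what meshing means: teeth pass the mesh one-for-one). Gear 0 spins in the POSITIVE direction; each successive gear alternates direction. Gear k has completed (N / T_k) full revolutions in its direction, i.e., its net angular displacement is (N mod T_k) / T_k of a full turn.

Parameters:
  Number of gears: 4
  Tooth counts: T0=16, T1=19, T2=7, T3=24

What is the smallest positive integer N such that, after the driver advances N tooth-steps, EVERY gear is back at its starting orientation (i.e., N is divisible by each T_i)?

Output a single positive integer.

Answer: 6384

Derivation:
Gear k returns to start when N is a multiple of T_k.
All gears at start simultaneously when N is a common multiple of [16, 19, 7, 24]; the smallest such N is lcm(16, 19, 7, 24).
Start: lcm = T0 = 16
Fold in T1=19: gcd(16, 19) = 1; lcm(16, 19) = 16 * 19 / 1 = 304 / 1 = 304
Fold in T2=7: gcd(304, 7) = 1; lcm(304, 7) = 304 * 7 / 1 = 2128 / 1 = 2128
Fold in T3=24: gcd(2128, 24) = 8; lcm(2128, 24) = 2128 * 24 / 8 = 51072 / 8 = 6384
Full cycle length = 6384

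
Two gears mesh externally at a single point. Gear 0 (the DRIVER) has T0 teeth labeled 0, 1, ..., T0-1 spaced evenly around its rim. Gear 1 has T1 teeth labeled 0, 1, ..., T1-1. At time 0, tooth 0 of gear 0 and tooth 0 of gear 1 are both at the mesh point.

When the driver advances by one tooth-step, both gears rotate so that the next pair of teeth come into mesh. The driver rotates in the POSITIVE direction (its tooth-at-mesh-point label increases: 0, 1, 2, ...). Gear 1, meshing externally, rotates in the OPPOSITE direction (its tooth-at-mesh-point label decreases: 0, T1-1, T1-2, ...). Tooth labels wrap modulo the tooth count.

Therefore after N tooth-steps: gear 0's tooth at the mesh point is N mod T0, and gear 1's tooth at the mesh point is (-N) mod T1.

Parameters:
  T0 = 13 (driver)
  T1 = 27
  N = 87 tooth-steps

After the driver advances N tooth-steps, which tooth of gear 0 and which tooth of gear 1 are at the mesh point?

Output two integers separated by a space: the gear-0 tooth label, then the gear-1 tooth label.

Answer: 9 21

Derivation:
Gear 0 (driver, T0=13): tooth at mesh = N mod T0
  87 = 6 * 13 + 9, so 87 mod 13 = 9
  gear 0 tooth = 9
Gear 1 (driven, T1=27): tooth at mesh = (-N) mod T1
  87 = 3 * 27 + 6, so 87 mod 27 = 6
  (-87) mod 27 = (-6) mod 27 = 27 - 6 = 21
Mesh after 87 steps: gear-0 tooth 9 meets gear-1 tooth 21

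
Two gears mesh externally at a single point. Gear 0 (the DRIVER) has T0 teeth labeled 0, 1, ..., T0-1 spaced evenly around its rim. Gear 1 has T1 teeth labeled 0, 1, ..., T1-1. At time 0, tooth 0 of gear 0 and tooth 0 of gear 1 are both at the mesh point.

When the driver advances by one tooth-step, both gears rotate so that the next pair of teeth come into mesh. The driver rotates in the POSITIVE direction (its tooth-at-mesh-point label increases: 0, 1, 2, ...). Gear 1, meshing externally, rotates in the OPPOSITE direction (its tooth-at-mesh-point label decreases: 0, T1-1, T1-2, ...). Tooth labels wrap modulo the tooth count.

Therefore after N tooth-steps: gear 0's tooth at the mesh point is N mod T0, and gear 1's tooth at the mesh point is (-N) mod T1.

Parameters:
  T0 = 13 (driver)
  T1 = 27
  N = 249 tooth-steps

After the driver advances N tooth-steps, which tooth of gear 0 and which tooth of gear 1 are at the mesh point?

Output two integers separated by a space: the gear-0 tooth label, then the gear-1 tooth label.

Gear 0 (driver, T0=13): tooth at mesh = N mod T0
  249 = 19 * 13 + 2, so 249 mod 13 = 2
  gear 0 tooth = 2
Gear 1 (driven, T1=27): tooth at mesh = (-N) mod T1
  249 = 9 * 27 + 6, so 249 mod 27 = 6
  (-249) mod 27 = (-6) mod 27 = 27 - 6 = 21
Mesh after 249 steps: gear-0 tooth 2 meets gear-1 tooth 21

Answer: 2 21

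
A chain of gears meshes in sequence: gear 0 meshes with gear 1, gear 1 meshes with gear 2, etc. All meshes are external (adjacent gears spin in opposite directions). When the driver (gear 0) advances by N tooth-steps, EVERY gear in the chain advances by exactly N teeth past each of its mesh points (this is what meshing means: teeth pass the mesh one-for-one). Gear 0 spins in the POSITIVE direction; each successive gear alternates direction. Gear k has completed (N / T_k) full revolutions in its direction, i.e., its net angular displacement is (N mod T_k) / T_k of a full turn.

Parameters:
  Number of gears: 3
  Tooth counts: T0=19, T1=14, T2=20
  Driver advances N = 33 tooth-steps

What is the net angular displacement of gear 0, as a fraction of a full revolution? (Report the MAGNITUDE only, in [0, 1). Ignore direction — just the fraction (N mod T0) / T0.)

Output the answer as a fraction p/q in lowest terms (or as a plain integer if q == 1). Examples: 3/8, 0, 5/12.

Answer: 14/19

Derivation:
Chain of 3 gears, tooth counts: [19, 14, 20]
  gear 0: T0=19, direction=positive, advance = 33 mod 19 = 14 teeth = 14/19 turn
  gear 1: T1=14, direction=negative, advance = 33 mod 14 = 5 teeth = 5/14 turn
  gear 2: T2=20, direction=positive, advance = 33 mod 20 = 13 teeth = 13/20 turn
Gear 0: 33 mod 19 = 14
Fraction = 14 / 19 = 14/19 (gcd(14,19)=1) = 14/19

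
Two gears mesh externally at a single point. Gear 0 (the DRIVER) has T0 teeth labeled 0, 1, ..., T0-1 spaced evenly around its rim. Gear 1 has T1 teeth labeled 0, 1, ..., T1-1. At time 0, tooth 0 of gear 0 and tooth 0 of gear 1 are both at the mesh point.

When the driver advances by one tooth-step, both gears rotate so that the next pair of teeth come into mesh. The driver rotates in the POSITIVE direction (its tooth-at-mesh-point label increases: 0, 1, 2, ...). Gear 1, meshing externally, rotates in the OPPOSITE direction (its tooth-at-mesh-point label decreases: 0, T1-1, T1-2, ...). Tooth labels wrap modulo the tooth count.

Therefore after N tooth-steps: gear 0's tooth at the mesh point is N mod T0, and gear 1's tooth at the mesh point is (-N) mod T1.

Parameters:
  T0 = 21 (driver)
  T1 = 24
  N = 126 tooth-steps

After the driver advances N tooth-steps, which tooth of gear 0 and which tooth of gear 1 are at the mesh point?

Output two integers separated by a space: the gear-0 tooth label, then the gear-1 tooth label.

Answer: 0 18

Derivation:
Gear 0 (driver, T0=21): tooth at mesh = N mod T0
  126 = 6 * 21 + 0, so 126 mod 21 = 0
  gear 0 tooth = 0
Gear 1 (driven, T1=24): tooth at mesh = (-N) mod T1
  126 = 5 * 24 + 6, so 126 mod 24 = 6
  (-126) mod 24 = (-6) mod 24 = 24 - 6 = 18
Mesh after 126 steps: gear-0 tooth 0 meets gear-1 tooth 18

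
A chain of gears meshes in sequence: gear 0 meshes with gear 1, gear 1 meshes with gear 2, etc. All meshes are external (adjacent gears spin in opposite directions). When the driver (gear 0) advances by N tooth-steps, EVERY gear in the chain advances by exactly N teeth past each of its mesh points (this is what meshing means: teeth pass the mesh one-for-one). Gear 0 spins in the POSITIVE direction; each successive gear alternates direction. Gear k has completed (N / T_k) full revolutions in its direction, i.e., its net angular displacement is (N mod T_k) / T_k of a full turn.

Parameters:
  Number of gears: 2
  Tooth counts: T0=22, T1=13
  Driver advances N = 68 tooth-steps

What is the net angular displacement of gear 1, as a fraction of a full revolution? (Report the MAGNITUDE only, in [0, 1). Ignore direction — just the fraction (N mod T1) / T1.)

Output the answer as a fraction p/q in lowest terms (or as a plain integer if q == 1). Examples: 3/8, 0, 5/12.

Answer: 3/13

Derivation:
Chain of 2 gears, tooth counts: [22, 13]
  gear 0: T0=22, direction=positive, advance = 68 mod 22 = 2 teeth = 2/22 turn
  gear 1: T1=13, direction=negative, advance = 68 mod 13 = 3 teeth = 3/13 turn
Gear 1: 68 mod 13 = 3
Fraction = 3 / 13 = 3/13 (gcd(3,13)=1) = 3/13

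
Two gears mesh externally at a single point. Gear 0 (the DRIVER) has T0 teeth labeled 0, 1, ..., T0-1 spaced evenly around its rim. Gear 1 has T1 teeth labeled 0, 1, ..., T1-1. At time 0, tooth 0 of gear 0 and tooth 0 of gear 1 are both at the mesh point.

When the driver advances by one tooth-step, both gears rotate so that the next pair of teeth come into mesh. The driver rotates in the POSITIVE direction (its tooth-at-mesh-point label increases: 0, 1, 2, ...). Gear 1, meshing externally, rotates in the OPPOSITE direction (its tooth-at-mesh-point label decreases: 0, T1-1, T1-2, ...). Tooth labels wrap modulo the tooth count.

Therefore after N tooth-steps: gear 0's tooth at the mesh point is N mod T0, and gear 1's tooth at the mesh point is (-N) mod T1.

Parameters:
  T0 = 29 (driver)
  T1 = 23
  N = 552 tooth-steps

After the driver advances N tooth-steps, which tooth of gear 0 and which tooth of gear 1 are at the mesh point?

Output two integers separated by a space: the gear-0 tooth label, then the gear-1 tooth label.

Gear 0 (driver, T0=29): tooth at mesh = N mod T0
  552 = 19 * 29 + 1, so 552 mod 29 = 1
  gear 0 tooth = 1
Gear 1 (driven, T1=23): tooth at mesh = (-N) mod T1
  552 = 24 * 23 + 0, so 552 mod 23 = 0
  (-552) mod 23 = 0
Mesh after 552 steps: gear-0 tooth 1 meets gear-1 tooth 0

Answer: 1 0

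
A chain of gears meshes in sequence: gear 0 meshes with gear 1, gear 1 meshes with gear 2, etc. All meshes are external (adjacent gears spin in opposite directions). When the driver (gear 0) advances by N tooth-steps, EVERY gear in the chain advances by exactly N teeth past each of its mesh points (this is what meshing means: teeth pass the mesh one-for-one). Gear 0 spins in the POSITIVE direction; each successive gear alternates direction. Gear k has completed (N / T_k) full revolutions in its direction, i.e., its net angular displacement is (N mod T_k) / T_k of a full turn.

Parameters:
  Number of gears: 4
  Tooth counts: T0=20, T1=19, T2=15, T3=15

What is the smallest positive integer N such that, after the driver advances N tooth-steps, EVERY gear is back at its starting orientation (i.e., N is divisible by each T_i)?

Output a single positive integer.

Gear k returns to start when N is a multiple of T_k.
All gears at start simultaneously when N is a common multiple of [20, 19, 15, 15]; the smallest such N is lcm(20, 19, 15, 15).
Start: lcm = T0 = 20
Fold in T1=19: gcd(20, 19) = 1; lcm(20, 19) = 20 * 19 / 1 = 380 / 1 = 380
Fold in T2=15: gcd(380, 15) = 5; lcm(380, 15) = 380 * 15 / 5 = 5700 / 5 = 1140
Fold in T3=15: gcd(1140, 15) = 15; lcm(1140, 15) = 1140 * 15 / 15 = 17100 / 15 = 1140
Full cycle length = 1140

Answer: 1140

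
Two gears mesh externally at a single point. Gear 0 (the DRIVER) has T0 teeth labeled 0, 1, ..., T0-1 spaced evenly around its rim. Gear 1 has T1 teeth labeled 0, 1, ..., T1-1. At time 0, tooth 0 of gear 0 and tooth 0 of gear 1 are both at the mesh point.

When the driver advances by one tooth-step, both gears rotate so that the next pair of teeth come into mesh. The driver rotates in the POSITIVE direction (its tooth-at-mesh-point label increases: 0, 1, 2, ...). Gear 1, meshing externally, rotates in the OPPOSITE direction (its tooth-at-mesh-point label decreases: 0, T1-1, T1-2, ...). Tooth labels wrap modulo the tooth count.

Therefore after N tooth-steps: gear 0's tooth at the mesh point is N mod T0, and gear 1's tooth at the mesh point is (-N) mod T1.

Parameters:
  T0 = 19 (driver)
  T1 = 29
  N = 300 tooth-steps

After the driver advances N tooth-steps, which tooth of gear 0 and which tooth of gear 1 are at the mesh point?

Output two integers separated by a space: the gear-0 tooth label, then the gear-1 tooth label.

Answer: 15 19

Derivation:
Gear 0 (driver, T0=19): tooth at mesh = N mod T0
  300 = 15 * 19 + 15, so 300 mod 19 = 15
  gear 0 tooth = 15
Gear 1 (driven, T1=29): tooth at mesh = (-N) mod T1
  300 = 10 * 29 + 10, so 300 mod 29 = 10
  (-300) mod 29 = (-10) mod 29 = 29 - 10 = 19
Mesh after 300 steps: gear-0 tooth 15 meets gear-1 tooth 19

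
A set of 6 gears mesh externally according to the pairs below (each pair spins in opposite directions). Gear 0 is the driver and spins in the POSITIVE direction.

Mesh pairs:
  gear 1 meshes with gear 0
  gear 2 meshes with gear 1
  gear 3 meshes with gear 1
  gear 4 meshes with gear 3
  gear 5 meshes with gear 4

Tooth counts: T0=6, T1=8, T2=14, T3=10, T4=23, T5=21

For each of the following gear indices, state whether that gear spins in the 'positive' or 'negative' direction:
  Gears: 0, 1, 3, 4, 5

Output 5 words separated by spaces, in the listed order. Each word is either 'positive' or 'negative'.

Gear 0 (driver): positive (depth 0)
  gear 1: meshes with gear 0 -> depth 1 -> negative (opposite of gear 0)
  gear 2: meshes with gear 1 -> depth 2 -> positive (opposite of gear 1)
  gear 3: meshes with gear 1 -> depth 2 -> positive (opposite of gear 1)
  gear 4: meshes with gear 3 -> depth 3 -> negative (opposite of gear 3)
  gear 5: meshes with gear 4 -> depth 4 -> positive (opposite of gear 4)
Queried indices 0, 1, 3, 4, 5 -> positive, negative, positive, negative, positive

Answer: positive negative positive negative positive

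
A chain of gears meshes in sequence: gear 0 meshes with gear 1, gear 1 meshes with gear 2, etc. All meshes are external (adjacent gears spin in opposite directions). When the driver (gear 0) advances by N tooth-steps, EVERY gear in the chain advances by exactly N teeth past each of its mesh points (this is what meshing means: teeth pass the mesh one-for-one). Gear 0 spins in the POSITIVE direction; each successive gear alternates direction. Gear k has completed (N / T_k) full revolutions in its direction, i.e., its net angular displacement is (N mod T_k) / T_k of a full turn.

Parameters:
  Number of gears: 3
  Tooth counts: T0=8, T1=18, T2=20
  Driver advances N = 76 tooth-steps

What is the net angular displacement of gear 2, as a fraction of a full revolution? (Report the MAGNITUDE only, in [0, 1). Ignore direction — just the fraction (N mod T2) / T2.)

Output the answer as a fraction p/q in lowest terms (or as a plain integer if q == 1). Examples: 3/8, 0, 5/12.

Answer: 4/5

Derivation:
Chain of 3 gears, tooth counts: [8, 18, 20]
  gear 0: T0=8, direction=positive, advance = 76 mod 8 = 4 teeth = 4/8 turn
  gear 1: T1=18, direction=negative, advance = 76 mod 18 = 4 teeth = 4/18 turn
  gear 2: T2=20, direction=positive, advance = 76 mod 20 = 16 teeth = 16/20 turn
Gear 2: 76 mod 20 = 16
Fraction = 16 / 20 = 4/5 (gcd(16,20)=4) = 4/5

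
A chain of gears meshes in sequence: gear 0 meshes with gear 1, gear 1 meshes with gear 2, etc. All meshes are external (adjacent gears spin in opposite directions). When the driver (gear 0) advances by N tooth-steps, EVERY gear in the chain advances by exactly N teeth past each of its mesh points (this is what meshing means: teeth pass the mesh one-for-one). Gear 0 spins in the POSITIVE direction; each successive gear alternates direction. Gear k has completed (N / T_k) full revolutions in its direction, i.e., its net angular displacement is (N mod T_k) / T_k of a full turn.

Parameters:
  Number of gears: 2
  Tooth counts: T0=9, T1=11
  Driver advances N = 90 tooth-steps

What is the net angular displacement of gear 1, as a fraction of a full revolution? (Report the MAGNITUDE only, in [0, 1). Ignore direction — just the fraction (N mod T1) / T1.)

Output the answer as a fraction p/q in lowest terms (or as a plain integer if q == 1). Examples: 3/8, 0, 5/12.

Chain of 2 gears, tooth counts: [9, 11]
  gear 0: T0=9, direction=positive, advance = 90 mod 9 = 0 teeth = 0/9 turn
  gear 1: T1=11, direction=negative, advance = 90 mod 11 = 2 teeth = 2/11 turn
Gear 1: 90 mod 11 = 2
Fraction = 2 / 11 = 2/11 (gcd(2,11)=1) = 2/11

Answer: 2/11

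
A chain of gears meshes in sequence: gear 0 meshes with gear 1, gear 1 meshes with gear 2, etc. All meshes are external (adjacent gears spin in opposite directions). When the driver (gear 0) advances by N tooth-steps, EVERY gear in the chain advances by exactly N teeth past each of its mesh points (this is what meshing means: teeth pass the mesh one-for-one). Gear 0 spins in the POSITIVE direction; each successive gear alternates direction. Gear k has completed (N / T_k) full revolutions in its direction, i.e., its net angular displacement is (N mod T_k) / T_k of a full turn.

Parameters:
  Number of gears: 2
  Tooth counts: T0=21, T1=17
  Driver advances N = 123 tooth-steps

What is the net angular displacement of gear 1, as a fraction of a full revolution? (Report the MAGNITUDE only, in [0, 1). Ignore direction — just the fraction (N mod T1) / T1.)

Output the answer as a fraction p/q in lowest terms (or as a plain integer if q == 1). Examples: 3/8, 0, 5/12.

Chain of 2 gears, tooth counts: [21, 17]
  gear 0: T0=21, direction=positive, advance = 123 mod 21 = 18 teeth = 18/21 turn
  gear 1: T1=17, direction=negative, advance = 123 mod 17 = 4 teeth = 4/17 turn
Gear 1: 123 mod 17 = 4
Fraction = 4 / 17 = 4/17 (gcd(4,17)=1) = 4/17

Answer: 4/17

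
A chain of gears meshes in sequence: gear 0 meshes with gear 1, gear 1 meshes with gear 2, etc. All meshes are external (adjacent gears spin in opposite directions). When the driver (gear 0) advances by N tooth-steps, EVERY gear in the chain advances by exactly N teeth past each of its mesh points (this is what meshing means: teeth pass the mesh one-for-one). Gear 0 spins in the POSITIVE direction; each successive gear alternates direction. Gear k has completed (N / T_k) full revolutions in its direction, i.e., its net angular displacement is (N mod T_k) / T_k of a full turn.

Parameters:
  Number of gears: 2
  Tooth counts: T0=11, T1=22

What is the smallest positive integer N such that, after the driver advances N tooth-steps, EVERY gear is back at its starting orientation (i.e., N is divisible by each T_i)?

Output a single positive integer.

Gear k returns to start when N is a multiple of T_k.
All gears at start simultaneously when N is a common multiple of [11, 22]; the smallest such N is lcm(11, 22).
Start: lcm = T0 = 11
Fold in T1=22: gcd(11, 22) = 11; lcm(11, 22) = 11 * 22 / 11 = 242 / 11 = 22
Full cycle length = 22

Answer: 22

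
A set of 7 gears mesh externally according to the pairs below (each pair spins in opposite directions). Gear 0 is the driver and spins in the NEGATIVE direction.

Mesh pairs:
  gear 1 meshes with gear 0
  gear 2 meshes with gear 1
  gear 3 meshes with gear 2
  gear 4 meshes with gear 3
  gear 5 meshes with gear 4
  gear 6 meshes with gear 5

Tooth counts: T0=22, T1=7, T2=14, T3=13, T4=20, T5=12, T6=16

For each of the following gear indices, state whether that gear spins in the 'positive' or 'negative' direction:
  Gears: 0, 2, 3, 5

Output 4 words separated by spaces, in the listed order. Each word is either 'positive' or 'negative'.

Gear 0 (driver): negative (depth 0)
  gear 1: meshes with gear 0 -> depth 1 -> positive (opposite of gear 0)
  gear 2: meshes with gear 1 -> depth 2 -> negative (opposite of gear 1)
  gear 3: meshes with gear 2 -> depth 3 -> positive (opposite of gear 2)
  gear 4: meshes with gear 3 -> depth 4 -> negative (opposite of gear 3)
  gear 5: meshes with gear 4 -> depth 5 -> positive (opposite of gear 4)
  gear 6: meshes with gear 5 -> depth 6 -> negative (opposite of gear 5)
Queried indices 0, 2, 3, 5 -> negative, negative, positive, positive

Answer: negative negative positive positive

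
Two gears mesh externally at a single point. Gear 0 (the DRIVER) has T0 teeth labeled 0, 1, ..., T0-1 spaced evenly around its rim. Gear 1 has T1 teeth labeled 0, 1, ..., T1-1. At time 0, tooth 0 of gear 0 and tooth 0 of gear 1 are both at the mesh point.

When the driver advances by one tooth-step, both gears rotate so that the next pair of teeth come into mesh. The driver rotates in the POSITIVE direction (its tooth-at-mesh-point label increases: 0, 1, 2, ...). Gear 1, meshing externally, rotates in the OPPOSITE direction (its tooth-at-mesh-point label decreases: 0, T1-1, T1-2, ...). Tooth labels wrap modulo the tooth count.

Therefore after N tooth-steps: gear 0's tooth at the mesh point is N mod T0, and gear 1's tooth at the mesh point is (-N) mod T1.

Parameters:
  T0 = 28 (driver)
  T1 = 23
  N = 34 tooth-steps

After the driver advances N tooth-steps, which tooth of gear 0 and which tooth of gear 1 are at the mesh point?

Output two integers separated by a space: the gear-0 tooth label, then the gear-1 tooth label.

Gear 0 (driver, T0=28): tooth at mesh = N mod T0
  34 = 1 * 28 + 6, so 34 mod 28 = 6
  gear 0 tooth = 6
Gear 1 (driven, T1=23): tooth at mesh = (-N) mod T1
  34 = 1 * 23 + 11, so 34 mod 23 = 11
  (-34) mod 23 = (-11) mod 23 = 23 - 11 = 12
Mesh after 34 steps: gear-0 tooth 6 meets gear-1 tooth 12

Answer: 6 12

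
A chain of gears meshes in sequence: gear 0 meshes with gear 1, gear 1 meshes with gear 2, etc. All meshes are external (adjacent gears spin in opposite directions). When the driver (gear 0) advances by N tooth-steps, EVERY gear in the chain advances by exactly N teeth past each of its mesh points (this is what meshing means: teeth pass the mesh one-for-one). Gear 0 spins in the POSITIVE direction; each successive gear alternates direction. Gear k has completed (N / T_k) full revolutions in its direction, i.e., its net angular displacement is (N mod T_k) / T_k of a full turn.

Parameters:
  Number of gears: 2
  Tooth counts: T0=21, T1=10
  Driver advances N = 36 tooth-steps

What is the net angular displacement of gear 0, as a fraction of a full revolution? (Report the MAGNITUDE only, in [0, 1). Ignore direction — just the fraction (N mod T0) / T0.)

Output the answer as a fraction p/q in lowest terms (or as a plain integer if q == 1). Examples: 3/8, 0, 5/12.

Chain of 2 gears, tooth counts: [21, 10]
  gear 0: T0=21, direction=positive, advance = 36 mod 21 = 15 teeth = 15/21 turn
  gear 1: T1=10, direction=negative, advance = 36 mod 10 = 6 teeth = 6/10 turn
Gear 0: 36 mod 21 = 15
Fraction = 15 / 21 = 5/7 (gcd(15,21)=3) = 5/7

Answer: 5/7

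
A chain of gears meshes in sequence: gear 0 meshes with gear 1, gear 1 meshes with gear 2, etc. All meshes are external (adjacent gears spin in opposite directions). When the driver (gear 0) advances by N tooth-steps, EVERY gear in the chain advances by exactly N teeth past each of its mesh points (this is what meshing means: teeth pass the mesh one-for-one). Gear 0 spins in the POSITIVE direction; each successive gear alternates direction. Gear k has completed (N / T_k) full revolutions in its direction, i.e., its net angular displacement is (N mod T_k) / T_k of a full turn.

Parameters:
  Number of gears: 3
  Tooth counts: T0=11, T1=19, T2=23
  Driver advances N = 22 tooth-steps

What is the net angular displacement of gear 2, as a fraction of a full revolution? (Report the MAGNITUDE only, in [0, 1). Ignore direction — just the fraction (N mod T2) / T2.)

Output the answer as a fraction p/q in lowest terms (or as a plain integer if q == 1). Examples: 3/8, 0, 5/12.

Chain of 3 gears, tooth counts: [11, 19, 23]
  gear 0: T0=11, direction=positive, advance = 22 mod 11 = 0 teeth = 0/11 turn
  gear 1: T1=19, direction=negative, advance = 22 mod 19 = 3 teeth = 3/19 turn
  gear 2: T2=23, direction=positive, advance = 22 mod 23 = 22 teeth = 22/23 turn
Gear 2: 22 mod 23 = 22
Fraction = 22 / 23 = 22/23 (gcd(22,23)=1) = 22/23

Answer: 22/23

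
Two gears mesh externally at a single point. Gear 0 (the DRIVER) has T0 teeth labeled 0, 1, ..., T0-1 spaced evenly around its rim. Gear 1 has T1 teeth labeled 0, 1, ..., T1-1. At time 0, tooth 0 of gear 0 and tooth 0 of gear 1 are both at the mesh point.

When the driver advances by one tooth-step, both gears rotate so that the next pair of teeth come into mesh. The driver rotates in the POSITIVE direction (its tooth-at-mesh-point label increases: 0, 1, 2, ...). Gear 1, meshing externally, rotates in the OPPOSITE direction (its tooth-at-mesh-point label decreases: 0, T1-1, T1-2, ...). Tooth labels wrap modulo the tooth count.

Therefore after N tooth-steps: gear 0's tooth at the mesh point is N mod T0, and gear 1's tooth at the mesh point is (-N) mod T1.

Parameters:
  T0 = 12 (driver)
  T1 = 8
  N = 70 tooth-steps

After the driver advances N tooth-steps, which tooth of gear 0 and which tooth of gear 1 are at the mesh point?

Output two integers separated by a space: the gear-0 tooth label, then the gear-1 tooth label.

Gear 0 (driver, T0=12): tooth at mesh = N mod T0
  70 = 5 * 12 + 10, so 70 mod 12 = 10
  gear 0 tooth = 10
Gear 1 (driven, T1=8): tooth at mesh = (-N) mod T1
  70 = 8 * 8 + 6, so 70 mod 8 = 6
  (-70) mod 8 = (-6) mod 8 = 8 - 6 = 2
Mesh after 70 steps: gear-0 tooth 10 meets gear-1 tooth 2

Answer: 10 2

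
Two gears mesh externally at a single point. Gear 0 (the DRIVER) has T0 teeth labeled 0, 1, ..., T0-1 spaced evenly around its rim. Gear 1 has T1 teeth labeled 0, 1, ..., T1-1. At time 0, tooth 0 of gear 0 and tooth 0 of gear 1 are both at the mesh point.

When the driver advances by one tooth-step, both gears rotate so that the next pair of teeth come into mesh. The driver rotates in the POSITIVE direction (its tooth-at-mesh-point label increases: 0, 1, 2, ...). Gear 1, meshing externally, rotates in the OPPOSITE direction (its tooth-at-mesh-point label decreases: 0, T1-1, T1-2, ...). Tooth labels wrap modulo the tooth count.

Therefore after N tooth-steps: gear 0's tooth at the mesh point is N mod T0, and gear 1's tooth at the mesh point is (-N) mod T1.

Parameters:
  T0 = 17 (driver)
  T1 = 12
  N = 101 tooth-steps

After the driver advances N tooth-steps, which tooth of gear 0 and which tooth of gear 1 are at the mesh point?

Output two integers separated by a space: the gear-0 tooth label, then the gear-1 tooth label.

Gear 0 (driver, T0=17): tooth at mesh = N mod T0
  101 = 5 * 17 + 16, so 101 mod 17 = 16
  gear 0 tooth = 16
Gear 1 (driven, T1=12): tooth at mesh = (-N) mod T1
  101 = 8 * 12 + 5, so 101 mod 12 = 5
  (-101) mod 12 = (-5) mod 12 = 12 - 5 = 7
Mesh after 101 steps: gear-0 tooth 16 meets gear-1 tooth 7

Answer: 16 7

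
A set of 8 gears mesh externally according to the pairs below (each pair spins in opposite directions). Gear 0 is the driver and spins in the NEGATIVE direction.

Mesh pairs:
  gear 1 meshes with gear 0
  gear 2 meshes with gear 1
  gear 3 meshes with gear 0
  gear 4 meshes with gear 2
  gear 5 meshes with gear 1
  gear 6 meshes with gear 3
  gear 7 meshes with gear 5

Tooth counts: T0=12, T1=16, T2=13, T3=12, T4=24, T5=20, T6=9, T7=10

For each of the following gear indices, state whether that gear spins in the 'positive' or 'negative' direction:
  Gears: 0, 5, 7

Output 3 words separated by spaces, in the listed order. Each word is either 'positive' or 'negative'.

Gear 0 (driver): negative (depth 0)
  gear 1: meshes with gear 0 -> depth 1 -> positive (opposite of gear 0)
  gear 2: meshes with gear 1 -> depth 2 -> negative (opposite of gear 1)
  gear 3: meshes with gear 0 -> depth 1 -> positive (opposite of gear 0)
  gear 4: meshes with gear 2 -> depth 3 -> positive (opposite of gear 2)
  gear 5: meshes with gear 1 -> depth 2 -> negative (opposite of gear 1)
  gear 6: meshes with gear 3 -> depth 2 -> negative (opposite of gear 3)
  gear 7: meshes with gear 5 -> depth 3 -> positive (opposite of gear 5)
Queried indices 0, 5, 7 -> negative, negative, positive

Answer: negative negative positive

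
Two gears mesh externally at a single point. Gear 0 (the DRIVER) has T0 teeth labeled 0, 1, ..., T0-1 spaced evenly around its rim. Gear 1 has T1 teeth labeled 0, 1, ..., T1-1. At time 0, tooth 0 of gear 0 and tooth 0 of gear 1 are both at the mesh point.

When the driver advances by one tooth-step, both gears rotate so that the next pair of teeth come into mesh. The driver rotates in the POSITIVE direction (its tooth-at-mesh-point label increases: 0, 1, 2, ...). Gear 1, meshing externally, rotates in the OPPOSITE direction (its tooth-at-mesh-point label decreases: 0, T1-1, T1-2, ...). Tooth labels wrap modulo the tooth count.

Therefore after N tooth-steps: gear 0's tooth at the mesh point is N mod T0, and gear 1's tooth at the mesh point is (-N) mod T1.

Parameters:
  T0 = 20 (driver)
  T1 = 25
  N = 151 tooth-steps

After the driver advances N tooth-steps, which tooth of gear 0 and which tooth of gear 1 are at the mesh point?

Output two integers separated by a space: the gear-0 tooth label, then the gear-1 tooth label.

Gear 0 (driver, T0=20): tooth at mesh = N mod T0
  151 = 7 * 20 + 11, so 151 mod 20 = 11
  gear 0 tooth = 11
Gear 1 (driven, T1=25): tooth at mesh = (-N) mod T1
  151 = 6 * 25 + 1, so 151 mod 25 = 1
  (-151) mod 25 = (-1) mod 25 = 25 - 1 = 24
Mesh after 151 steps: gear-0 tooth 11 meets gear-1 tooth 24

Answer: 11 24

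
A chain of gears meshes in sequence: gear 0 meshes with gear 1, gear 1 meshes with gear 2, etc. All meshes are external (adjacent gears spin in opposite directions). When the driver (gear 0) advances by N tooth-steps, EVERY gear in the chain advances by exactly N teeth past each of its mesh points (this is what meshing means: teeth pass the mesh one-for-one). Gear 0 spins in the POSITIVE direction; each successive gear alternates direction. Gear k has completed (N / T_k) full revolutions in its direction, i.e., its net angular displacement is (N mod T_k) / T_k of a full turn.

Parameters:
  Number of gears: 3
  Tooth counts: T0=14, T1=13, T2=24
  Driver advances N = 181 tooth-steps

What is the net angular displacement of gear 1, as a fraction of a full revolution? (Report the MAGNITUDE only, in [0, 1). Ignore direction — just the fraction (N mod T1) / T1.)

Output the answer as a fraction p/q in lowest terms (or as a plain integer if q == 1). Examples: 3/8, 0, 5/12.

Answer: 12/13

Derivation:
Chain of 3 gears, tooth counts: [14, 13, 24]
  gear 0: T0=14, direction=positive, advance = 181 mod 14 = 13 teeth = 13/14 turn
  gear 1: T1=13, direction=negative, advance = 181 mod 13 = 12 teeth = 12/13 turn
  gear 2: T2=24, direction=positive, advance = 181 mod 24 = 13 teeth = 13/24 turn
Gear 1: 181 mod 13 = 12
Fraction = 12 / 13 = 12/13 (gcd(12,13)=1) = 12/13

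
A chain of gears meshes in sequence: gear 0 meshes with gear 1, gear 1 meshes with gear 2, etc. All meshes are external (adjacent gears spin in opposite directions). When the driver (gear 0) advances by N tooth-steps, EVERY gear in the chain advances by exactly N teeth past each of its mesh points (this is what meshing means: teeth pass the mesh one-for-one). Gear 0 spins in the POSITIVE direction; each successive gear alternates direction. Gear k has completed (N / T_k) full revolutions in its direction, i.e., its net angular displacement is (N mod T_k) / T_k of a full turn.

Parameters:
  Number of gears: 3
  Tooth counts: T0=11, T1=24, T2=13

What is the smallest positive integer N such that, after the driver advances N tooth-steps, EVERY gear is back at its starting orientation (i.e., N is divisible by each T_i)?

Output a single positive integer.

Answer: 3432

Derivation:
Gear k returns to start when N is a multiple of T_k.
All gears at start simultaneously when N is a common multiple of [11, 24, 13]; the smallest such N is lcm(11, 24, 13).
Start: lcm = T0 = 11
Fold in T1=24: gcd(11, 24) = 1; lcm(11, 24) = 11 * 24 / 1 = 264 / 1 = 264
Fold in T2=13: gcd(264, 13) = 1; lcm(264, 13) = 264 * 13 / 1 = 3432 / 1 = 3432
Full cycle length = 3432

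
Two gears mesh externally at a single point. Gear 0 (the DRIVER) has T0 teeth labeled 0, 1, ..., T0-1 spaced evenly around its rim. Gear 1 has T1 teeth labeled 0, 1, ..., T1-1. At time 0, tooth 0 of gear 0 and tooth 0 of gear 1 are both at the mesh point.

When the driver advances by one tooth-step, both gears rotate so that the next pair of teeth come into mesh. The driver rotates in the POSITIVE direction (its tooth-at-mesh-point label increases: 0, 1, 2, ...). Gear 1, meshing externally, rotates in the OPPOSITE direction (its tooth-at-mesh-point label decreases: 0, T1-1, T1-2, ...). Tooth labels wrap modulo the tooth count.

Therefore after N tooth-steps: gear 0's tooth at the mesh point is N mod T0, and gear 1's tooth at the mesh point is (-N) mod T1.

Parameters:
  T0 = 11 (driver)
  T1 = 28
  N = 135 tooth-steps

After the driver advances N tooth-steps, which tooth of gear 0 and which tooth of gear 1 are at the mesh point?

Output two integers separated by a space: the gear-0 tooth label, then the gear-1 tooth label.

Gear 0 (driver, T0=11): tooth at mesh = N mod T0
  135 = 12 * 11 + 3, so 135 mod 11 = 3
  gear 0 tooth = 3
Gear 1 (driven, T1=28): tooth at mesh = (-N) mod T1
  135 = 4 * 28 + 23, so 135 mod 28 = 23
  (-135) mod 28 = (-23) mod 28 = 28 - 23 = 5
Mesh after 135 steps: gear-0 tooth 3 meets gear-1 tooth 5

Answer: 3 5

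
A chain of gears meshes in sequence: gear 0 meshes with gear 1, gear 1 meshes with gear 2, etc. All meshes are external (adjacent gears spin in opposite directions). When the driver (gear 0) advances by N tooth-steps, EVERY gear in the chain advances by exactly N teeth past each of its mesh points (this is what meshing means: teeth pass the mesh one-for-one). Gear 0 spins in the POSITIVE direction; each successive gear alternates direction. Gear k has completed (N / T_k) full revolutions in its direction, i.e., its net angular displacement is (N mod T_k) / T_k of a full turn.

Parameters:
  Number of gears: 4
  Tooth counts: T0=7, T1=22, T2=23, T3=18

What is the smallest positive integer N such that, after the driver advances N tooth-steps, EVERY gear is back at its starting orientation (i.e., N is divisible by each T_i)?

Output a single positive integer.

Answer: 31878

Derivation:
Gear k returns to start when N is a multiple of T_k.
All gears at start simultaneously when N is a common multiple of [7, 22, 23, 18]; the smallest such N is lcm(7, 22, 23, 18).
Start: lcm = T0 = 7
Fold in T1=22: gcd(7, 22) = 1; lcm(7, 22) = 7 * 22 / 1 = 154 / 1 = 154
Fold in T2=23: gcd(154, 23) = 1; lcm(154, 23) = 154 * 23 / 1 = 3542 / 1 = 3542
Fold in T3=18: gcd(3542, 18) = 2; lcm(3542, 18) = 3542 * 18 / 2 = 63756 / 2 = 31878
Full cycle length = 31878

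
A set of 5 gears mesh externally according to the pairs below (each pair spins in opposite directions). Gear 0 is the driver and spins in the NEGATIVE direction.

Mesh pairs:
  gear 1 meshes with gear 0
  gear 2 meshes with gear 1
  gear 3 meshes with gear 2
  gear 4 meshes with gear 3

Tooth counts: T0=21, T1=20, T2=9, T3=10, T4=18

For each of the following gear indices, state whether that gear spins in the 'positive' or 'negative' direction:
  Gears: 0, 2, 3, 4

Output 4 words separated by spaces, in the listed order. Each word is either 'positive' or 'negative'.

Answer: negative negative positive negative

Derivation:
Gear 0 (driver): negative (depth 0)
  gear 1: meshes with gear 0 -> depth 1 -> positive (opposite of gear 0)
  gear 2: meshes with gear 1 -> depth 2 -> negative (opposite of gear 1)
  gear 3: meshes with gear 2 -> depth 3 -> positive (opposite of gear 2)
  gear 4: meshes with gear 3 -> depth 4 -> negative (opposite of gear 3)
Queried indices 0, 2, 3, 4 -> negative, negative, positive, negative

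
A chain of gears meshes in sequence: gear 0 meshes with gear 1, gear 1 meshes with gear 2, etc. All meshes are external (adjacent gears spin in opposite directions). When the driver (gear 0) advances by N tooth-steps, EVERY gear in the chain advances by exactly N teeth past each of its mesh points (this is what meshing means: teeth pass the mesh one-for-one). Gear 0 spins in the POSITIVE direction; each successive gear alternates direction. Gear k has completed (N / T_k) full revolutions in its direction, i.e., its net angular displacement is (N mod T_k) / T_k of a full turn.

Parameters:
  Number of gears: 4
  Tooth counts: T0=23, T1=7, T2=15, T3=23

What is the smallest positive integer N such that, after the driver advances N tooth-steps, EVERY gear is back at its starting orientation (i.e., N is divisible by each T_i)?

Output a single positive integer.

Answer: 2415

Derivation:
Gear k returns to start when N is a multiple of T_k.
All gears at start simultaneously when N is a common multiple of [23, 7, 15, 23]; the smallest such N is lcm(23, 7, 15, 23).
Start: lcm = T0 = 23
Fold in T1=7: gcd(23, 7) = 1; lcm(23, 7) = 23 * 7 / 1 = 161 / 1 = 161
Fold in T2=15: gcd(161, 15) = 1; lcm(161, 15) = 161 * 15 / 1 = 2415 / 1 = 2415
Fold in T3=23: gcd(2415, 23) = 23; lcm(2415, 23) = 2415 * 23 / 23 = 55545 / 23 = 2415
Full cycle length = 2415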